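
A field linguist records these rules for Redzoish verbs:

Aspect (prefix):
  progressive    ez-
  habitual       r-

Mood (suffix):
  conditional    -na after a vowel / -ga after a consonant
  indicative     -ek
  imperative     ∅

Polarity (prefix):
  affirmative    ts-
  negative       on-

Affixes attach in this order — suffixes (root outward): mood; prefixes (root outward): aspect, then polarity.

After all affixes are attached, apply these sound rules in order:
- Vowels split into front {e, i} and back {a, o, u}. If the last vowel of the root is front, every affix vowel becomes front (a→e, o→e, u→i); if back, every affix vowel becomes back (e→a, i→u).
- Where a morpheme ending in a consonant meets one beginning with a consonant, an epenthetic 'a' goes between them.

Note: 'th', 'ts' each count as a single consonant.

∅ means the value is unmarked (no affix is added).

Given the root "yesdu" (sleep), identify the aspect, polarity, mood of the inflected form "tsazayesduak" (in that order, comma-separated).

progressive, affirmative, indicative

Segment: ts-ez-yesdu-ek.
aspect: ez- → progressive.
polarity: ts- → affirmative.
mood: -ek → indicative.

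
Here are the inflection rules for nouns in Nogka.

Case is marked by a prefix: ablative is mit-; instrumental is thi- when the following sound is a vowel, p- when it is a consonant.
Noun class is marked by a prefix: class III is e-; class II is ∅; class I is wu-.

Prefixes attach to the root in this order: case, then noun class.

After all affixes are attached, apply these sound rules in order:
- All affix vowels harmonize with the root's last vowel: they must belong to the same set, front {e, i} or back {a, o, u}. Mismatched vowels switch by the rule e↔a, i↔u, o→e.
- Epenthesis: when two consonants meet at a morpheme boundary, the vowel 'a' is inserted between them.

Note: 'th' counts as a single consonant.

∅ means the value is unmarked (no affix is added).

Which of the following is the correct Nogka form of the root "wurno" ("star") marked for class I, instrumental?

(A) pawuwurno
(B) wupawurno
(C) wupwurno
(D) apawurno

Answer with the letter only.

Attach case instrumental p- (before consonant 'w') → pwurno.
Attach noun class class I wu- → wupwurno.
Vowel harmony: no change.
Apply epenthesis: wupwurno → wupawurno.
So the correct form is wupawurno, option (B).
(D) apawurno is wrong: it uses class III instead of class I for noun class.
(C) wupwurno is wrong: it fails to apply the sound rule(s).
(A) pawuwurno is wrong: it has the affixes in the wrong order.

B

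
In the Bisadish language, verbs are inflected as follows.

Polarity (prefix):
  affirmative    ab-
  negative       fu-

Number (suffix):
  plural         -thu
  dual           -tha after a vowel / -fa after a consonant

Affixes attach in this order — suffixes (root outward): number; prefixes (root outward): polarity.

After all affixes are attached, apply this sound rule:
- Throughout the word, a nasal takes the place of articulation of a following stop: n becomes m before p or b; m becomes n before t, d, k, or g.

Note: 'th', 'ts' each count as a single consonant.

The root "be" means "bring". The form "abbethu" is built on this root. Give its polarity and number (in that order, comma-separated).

affirmative, plural

Segment: ab-be-thu.
polarity: ab- → affirmative.
number: -thu → plural.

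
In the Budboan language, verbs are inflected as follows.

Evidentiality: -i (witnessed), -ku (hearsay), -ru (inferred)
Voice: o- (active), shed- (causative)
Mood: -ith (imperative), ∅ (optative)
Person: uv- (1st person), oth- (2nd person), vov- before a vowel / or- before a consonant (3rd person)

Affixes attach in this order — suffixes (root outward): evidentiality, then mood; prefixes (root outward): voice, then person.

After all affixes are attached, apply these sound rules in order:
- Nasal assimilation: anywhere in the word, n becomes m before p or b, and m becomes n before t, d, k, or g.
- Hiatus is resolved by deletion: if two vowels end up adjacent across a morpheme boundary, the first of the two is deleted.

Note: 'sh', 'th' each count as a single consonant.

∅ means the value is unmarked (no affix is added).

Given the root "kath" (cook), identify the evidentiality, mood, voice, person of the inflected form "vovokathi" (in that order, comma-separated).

Segment: vov-o-kath-i.
evidentiality: -i → witnessed.
mood: ∅ → optative.
voice: o- → active.
person: vov/or- → 3rd person.

witnessed, optative, active, 3rd person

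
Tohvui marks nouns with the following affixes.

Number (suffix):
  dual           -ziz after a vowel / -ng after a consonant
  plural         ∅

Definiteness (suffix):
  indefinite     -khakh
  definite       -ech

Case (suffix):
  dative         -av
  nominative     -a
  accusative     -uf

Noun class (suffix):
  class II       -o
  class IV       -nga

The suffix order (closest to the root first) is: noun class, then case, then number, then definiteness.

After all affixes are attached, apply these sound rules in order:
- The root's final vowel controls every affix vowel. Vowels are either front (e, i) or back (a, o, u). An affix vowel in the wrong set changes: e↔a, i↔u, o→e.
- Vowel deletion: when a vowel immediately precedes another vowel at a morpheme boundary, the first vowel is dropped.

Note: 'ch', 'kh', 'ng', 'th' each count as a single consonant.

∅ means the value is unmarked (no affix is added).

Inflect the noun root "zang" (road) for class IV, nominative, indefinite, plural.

Attach noun class class IV -nga → zangnga.
Attach case nominative -a → zangngaa.
number = plural: zero marking, form stays zangngaa.
Attach definiteness indefinite -khakh → zangngaakhakh.
Vowel harmony: no change.
Apply vowel deletion: zangngaakhakh → zangngakhakh.

zangngakhakh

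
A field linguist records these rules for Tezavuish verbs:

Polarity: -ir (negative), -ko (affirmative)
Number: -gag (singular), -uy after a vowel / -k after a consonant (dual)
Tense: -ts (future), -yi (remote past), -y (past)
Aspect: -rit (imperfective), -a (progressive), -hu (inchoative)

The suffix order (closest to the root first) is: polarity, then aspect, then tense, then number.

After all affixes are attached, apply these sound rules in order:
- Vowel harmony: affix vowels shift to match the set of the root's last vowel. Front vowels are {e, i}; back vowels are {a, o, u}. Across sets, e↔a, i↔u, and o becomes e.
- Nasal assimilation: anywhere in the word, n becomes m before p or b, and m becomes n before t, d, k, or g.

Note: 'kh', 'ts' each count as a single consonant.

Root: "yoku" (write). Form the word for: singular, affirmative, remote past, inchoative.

yokukohuyugag

Attach polarity affirmative -ko → yokuko.
Attach aspect inchoative -hu → yokukohu.
Attach tense remote past -yi → yokukohuyi.
Attach number singular -gag → yokukohuyigag.
Apply vowel harmony: yokukohuyigag → yokukohuyugag.
Nasal assimilation: no change.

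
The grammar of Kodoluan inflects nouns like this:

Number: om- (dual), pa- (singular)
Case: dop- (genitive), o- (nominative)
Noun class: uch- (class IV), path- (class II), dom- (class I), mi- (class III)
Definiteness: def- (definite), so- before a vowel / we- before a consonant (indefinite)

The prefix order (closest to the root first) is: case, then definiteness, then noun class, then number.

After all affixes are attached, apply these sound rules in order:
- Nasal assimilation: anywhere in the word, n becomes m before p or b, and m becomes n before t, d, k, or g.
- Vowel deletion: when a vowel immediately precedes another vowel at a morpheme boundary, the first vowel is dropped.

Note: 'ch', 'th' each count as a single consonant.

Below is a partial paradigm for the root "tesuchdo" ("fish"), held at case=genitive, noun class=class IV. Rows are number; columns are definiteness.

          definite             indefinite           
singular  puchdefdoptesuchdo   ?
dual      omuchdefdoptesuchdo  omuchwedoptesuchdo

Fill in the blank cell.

Attach case genitive dop- → doptesuchdo.
Attach definiteness indefinite we- (before consonant 'd') → wedoptesuchdo.
Attach noun class class IV uch- → uchwedoptesuchdo.
Attach number singular pa- → pauchwedoptesuchdo.
Nasal assimilation: no change.
Apply vowel deletion: pauchwedoptesuchdo → puchwedoptesuchdo.

puchwedoptesuchdo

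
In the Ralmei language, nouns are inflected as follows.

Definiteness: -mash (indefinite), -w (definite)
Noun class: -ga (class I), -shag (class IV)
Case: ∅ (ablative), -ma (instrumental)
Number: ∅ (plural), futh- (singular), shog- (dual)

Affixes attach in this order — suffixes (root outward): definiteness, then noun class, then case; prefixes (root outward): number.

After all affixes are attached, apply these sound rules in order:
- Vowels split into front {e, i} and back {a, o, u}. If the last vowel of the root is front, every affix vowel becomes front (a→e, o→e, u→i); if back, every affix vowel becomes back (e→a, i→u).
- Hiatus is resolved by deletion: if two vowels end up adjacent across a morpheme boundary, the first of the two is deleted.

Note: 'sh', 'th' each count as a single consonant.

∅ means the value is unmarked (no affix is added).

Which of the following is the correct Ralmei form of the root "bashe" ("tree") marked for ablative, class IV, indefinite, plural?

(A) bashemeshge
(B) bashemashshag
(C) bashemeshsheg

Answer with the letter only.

Attach definiteness indefinite -mash → bashemash.
Attach noun class class IV -shag → bashemashshag.
case = ablative: zero marking, form stays bashemashshag.
number = plural: zero marking, form stays bashemashshag.
Apply vowel harmony: bashemashshag → bashemeshsheg.
Vowel deletion: no change.
So the correct form is bashemeshsheg, option (C).
(B) bashemashshag is wrong: it fails to apply the sound rule(s).
(A) bashemeshge is wrong: it uses class I instead of class IV for noun class.

C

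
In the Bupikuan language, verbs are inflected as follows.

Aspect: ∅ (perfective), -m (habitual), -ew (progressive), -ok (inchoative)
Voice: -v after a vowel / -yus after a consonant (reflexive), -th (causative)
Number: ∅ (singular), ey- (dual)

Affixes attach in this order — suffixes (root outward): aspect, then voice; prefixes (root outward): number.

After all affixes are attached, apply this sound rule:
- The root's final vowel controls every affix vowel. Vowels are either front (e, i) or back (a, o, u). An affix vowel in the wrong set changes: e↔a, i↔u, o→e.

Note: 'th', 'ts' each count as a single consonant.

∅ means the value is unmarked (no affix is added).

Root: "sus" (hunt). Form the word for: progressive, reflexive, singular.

Attach aspect progressive -ew → susew.
Attach voice reflexive -yus (after consonant 'w') → susewyus.
number = singular: zero marking, form stays susewyus.
Apply vowel harmony: susewyus → susawyus.

susawyus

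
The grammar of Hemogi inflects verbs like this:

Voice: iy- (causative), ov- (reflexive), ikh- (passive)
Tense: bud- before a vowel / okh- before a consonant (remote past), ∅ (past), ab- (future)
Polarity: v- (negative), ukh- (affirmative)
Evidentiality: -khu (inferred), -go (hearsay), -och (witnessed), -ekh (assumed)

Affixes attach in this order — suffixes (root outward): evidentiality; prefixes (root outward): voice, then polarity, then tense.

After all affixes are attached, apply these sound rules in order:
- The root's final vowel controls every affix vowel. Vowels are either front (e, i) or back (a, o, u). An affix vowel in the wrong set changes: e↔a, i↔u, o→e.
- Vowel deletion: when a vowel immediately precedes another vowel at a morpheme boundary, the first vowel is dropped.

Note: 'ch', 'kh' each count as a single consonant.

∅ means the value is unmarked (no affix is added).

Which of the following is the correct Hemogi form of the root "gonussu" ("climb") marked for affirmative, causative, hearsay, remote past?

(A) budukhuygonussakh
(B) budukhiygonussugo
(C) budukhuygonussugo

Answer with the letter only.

C

Attach evidentiality hearsay -go → gonussugo.
Attach voice causative iy- → iygonussugo.
Attach polarity affirmative ukh- → ukhiygonussugo.
Attach tense remote past bud- (before vowel 'u') → budukhiygonussugo.
Apply vowel harmony: budukhiygonussugo → budukhuygonussugo.
Vowel deletion: no change.
So the correct form is budukhuygonussugo, option (C).
(B) budukhiygonussugo is wrong: it fails to apply the sound rule(s).
(A) budukhuygonussakh is wrong: it uses assumed instead of hearsay for evidentiality.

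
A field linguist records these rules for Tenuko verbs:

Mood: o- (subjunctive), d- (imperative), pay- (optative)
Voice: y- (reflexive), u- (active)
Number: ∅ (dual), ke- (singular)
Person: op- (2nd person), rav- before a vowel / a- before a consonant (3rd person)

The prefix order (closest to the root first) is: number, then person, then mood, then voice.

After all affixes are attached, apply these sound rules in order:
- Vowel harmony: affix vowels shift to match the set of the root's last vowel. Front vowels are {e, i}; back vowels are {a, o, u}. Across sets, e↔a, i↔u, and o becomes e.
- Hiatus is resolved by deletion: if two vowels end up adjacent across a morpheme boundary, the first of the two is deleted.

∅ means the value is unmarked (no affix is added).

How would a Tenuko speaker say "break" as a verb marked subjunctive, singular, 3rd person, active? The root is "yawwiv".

ekeyawwiv

Attach number singular ke- → keyawwiv.
Attach person 3rd person a- (before consonant 'k') → akeyawwiv.
Attach mood subjunctive o- → oakeyawwiv.
Attach voice active u- → uoakeyawwiv.
Apply vowel harmony: uoakeyawwiv → ieekeyawwiv.
Apply vowel deletion: ieekeyawwiv → ekeyawwiv.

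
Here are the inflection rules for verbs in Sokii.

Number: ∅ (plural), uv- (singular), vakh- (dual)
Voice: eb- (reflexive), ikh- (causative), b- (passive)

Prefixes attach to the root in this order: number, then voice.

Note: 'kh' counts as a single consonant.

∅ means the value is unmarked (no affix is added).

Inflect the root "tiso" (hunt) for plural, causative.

number = plural: zero marking, form stays tiso.
Attach voice causative ikh- → ikhtiso.

ikhtiso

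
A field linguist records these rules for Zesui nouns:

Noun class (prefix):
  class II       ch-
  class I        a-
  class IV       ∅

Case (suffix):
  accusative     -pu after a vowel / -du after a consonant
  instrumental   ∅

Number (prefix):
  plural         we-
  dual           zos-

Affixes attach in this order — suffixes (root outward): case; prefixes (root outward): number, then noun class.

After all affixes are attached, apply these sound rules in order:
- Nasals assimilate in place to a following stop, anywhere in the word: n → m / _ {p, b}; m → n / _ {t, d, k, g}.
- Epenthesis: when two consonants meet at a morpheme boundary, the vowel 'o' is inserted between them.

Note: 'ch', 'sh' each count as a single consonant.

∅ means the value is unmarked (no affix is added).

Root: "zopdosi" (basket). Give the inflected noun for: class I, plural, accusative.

awezopdosipu

Attach case accusative -pu (after vowel 'i') → zopdosipu.
Attach number plural we- → wezopdosipu.
Attach noun class class I a- → awezopdosipu.
Nasal assimilation: no change.
Epenthesis: no change.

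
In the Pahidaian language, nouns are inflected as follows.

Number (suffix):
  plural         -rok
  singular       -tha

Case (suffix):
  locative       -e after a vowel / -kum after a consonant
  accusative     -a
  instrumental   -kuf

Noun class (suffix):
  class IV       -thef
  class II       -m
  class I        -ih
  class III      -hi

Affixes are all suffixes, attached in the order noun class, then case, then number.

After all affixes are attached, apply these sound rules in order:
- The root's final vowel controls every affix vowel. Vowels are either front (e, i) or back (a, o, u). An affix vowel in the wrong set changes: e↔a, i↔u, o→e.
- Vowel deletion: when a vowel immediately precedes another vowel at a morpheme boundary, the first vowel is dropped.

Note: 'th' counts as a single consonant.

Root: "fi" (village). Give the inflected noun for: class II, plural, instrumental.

Attach noun class class II -m → fim.
Attach case instrumental -kuf → fimkuf.
Attach number plural -rok → fimkufrok.
Apply vowel harmony: fimkufrok → fimkifrek.
Vowel deletion: no change.

fimkifrek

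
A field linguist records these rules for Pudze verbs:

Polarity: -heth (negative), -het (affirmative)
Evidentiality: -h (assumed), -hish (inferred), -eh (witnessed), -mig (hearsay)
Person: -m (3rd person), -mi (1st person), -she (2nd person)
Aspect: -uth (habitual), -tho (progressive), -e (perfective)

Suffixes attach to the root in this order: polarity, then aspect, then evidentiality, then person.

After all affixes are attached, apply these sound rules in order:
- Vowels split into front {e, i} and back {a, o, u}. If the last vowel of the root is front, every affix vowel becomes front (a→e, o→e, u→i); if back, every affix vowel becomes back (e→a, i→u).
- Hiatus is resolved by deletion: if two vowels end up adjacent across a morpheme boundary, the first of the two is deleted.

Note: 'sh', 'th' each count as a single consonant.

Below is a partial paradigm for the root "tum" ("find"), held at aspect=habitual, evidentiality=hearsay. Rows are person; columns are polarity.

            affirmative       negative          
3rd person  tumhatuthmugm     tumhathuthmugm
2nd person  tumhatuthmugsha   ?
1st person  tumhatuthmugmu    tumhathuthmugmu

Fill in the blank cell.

Attach polarity negative -heth → tumheth.
Attach aspect habitual -uth → tumhethuth.
Attach evidentiality hearsay -mig → tumhethuthmig.
Attach person 2nd person -she → tumhethuthmigshe.
Apply vowel harmony: tumhethuthmigshe → tumhathuthmugsha.
Vowel deletion: no change.

tumhathuthmugsha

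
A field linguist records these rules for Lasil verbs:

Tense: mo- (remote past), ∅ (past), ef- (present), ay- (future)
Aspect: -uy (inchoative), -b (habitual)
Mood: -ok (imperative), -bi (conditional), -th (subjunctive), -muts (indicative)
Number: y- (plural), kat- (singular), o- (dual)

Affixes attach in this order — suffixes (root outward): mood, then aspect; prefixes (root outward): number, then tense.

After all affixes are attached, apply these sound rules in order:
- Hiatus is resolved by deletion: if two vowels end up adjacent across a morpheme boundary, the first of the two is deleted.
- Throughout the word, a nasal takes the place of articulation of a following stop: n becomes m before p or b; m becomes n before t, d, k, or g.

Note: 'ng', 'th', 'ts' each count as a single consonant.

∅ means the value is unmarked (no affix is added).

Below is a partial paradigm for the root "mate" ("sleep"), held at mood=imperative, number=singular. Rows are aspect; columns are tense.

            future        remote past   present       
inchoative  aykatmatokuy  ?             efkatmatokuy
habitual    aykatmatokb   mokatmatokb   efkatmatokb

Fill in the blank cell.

Attach mood imperative -ok → mateok.
Attach number singular kat- → katmateok.
Attach tense remote past mo- → mokatmateok.
Attach aspect inchoative -uy → mokatmateokuy.
Apply vowel deletion: mokatmateokuy → mokatmatokuy.
Nasal assimilation: no change.

mokatmatokuy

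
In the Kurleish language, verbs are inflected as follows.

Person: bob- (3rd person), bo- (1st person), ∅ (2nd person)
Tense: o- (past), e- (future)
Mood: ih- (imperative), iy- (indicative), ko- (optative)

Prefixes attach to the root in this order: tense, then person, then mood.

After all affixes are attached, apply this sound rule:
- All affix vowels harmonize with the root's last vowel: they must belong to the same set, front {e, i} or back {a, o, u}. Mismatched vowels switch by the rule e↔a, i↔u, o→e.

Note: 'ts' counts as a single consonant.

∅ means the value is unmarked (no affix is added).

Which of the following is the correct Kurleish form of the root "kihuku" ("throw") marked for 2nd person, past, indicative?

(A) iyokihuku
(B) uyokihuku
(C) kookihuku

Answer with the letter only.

Attach tense past o- → okihuku.
person = 2nd person: zero marking, form stays okihuku.
Attach mood indicative iy- → iyokihuku.
Apply vowel harmony: iyokihuku → uyokihuku.
So the correct form is uyokihuku, option (B).
(C) kookihuku is wrong: it uses optative instead of indicative for mood.
(A) iyokihuku is wrong: it fails to apply the sound rule(s).

B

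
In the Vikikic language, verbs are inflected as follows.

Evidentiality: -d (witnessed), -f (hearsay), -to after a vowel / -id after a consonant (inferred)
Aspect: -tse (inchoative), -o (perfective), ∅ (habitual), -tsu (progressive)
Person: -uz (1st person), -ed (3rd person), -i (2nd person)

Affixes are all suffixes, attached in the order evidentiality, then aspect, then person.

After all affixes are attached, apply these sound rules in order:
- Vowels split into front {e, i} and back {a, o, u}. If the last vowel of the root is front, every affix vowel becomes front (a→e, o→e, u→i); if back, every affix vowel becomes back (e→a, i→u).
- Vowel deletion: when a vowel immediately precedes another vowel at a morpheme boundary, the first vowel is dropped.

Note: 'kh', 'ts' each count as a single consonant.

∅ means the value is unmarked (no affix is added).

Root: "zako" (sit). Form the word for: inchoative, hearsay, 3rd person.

zakoftsad

Attach evidentiality hearsay -f → zakof.
Attach aspect inchoative -tse → zakoftse.
Attach person 3rd person -ed → zakoftseed.
Apply vowel harmony: zakoftseed → zakoftsaad.
Apply vowel deletion: zakoftsaad → zakoftsad.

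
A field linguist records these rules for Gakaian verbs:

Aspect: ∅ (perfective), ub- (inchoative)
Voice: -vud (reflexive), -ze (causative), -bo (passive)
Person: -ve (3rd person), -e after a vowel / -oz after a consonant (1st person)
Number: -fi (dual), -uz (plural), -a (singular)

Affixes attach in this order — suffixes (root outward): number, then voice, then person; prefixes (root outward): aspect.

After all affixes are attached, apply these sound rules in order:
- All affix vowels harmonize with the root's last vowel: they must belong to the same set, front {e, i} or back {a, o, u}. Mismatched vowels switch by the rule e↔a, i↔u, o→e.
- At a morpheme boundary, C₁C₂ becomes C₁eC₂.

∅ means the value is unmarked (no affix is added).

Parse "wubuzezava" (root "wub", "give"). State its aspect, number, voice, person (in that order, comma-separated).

perfective, plural, causative, 3rd person

Segment: wub-uz-ze-ve.
aspect: ∅ → perfective.
number: -uz → plural.
voice: -ze → causative.
person: -ve → 3rd person.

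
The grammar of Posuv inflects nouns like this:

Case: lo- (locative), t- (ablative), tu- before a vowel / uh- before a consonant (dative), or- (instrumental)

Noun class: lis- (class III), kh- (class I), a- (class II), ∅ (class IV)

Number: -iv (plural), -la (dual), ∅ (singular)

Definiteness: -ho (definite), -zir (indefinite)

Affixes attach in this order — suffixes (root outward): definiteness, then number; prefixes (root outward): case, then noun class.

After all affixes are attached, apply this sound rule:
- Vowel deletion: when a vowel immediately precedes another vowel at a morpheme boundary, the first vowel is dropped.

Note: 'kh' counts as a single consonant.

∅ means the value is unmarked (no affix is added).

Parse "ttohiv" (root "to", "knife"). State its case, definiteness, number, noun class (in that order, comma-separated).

ablative, definite, plural, class IV

Segment: t-to-ho-iv.
case: t- → ablative.
definiteness: -ho → definite.
number: -iv → plural.
noun class: ∅ → class IV.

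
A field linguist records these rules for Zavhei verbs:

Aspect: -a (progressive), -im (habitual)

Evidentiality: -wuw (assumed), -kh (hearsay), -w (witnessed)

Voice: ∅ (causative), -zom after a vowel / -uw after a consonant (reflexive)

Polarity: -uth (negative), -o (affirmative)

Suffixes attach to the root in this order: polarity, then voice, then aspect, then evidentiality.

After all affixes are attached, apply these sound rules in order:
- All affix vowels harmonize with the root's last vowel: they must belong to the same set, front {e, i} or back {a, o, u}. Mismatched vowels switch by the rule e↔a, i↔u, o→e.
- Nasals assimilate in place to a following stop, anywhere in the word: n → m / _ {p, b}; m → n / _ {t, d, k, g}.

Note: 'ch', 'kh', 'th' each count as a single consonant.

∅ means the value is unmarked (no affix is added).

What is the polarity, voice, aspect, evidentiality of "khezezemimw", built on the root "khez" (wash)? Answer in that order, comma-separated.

Segment: khez-o-zom-im-w.
polarity: -o → affirmative.
voice: -zom/uw → reflexive.
aspect: -im → habitual.
evidentiality: -w → witnessed.

affirmative, reflexive, habitual, witnessed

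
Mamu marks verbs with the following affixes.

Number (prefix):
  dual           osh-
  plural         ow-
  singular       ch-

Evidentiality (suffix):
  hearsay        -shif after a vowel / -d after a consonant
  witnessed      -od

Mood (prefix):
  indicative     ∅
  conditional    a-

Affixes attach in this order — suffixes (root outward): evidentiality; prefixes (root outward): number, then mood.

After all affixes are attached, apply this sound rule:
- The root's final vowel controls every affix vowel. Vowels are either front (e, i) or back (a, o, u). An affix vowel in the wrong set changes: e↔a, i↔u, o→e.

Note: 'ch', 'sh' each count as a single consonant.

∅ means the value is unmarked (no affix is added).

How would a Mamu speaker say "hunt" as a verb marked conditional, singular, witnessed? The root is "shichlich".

echshichliched

Attach number singular ch- → chshichlich.
Attach mood conditional a- → achshichlich.
Attach evidentiality witnessed -od → achshichlichod.
Apply vowel harmony: achshichlichod → echshichliched.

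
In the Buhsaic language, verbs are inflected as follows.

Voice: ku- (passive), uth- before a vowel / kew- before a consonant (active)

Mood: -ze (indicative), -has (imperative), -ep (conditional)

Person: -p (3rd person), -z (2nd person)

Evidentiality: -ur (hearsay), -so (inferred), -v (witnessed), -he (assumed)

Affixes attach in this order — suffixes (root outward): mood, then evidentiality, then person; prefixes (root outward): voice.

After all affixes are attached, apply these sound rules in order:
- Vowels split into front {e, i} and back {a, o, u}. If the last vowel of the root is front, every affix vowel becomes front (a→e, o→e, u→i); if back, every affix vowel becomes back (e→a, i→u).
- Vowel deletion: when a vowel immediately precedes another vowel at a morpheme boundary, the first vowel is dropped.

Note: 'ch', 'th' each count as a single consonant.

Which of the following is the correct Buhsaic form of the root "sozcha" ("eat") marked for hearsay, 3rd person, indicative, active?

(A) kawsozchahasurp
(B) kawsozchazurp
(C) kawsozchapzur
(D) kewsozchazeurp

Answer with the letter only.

Attach voice active kew- (before consonant 's') → kewsozcha.
Attach mood indicative -ze → kewsozchaze.
Attach evidentiality hearsay -ur → kewsozchazeur.
Attach person 3rd person -p → kewsozchazeurp.
Apply vowel harmony: kewsozchazeurp → kawsozchazaurp.
Apply vowel deletion: kawsozchazaurp → kawsozchazurp.
So the correct form is kawsozchazurp, option (B).
(C) kawsozchapzur is wrong: it has the affixes in the wrong order.
(D) kewsozchazeurp is wrong: it fails to apply the sound rule(s).
(A) kawsozchahasurp is wrong: it uses imperative instead of indicative for mood.

B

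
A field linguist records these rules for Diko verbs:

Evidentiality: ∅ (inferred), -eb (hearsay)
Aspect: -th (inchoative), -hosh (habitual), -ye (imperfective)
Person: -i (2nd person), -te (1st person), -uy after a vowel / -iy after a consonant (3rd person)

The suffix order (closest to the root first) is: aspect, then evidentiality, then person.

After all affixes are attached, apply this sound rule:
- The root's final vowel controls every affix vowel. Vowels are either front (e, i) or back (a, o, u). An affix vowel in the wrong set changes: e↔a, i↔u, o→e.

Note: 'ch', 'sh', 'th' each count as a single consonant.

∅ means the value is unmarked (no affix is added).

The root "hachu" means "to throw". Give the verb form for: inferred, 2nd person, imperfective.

Attach aspect imperfective -ye → hachuye.
evidentiality = inferred: zero marking, form stays hachuye.
Attach person 2nd person -i → hachuyei.
Apply vowel harmony: hachuyei → hachuyau.

hachuyau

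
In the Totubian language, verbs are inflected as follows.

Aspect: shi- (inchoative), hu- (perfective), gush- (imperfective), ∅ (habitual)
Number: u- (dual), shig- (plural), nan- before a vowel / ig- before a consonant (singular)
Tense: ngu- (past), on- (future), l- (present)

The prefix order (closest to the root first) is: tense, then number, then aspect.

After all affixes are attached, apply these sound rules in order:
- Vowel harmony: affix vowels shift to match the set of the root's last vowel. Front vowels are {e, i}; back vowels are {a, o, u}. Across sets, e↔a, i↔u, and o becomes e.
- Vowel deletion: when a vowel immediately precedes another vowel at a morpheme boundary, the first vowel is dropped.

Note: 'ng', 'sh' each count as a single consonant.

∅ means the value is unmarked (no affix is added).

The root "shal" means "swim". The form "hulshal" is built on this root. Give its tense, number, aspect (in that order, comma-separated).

Segment: hu-u-l-shal.
tense: l- → present.
number: u- → dual.
aspect: hu- → perfective.

present, dual, perfective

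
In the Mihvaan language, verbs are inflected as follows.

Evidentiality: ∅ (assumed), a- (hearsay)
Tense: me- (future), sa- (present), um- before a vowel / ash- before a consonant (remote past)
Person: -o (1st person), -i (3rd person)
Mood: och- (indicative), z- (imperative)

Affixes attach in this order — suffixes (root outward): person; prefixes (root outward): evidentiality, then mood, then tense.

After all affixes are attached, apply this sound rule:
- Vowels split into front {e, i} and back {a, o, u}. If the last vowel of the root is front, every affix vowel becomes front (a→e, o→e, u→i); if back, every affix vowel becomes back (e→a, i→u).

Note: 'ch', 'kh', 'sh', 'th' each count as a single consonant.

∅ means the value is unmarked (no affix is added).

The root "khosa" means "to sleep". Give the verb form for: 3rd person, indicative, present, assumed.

evidentiality = assumed: zero marking, form stays khosa.
Attach person 3rd person -i → khosai.
Attach mood indicative och- → ochkhosai.
Attach tense present sa- → saochkhosai.
Apply vowel harmony: saochkhosai → saochkhosau.

saochkhosau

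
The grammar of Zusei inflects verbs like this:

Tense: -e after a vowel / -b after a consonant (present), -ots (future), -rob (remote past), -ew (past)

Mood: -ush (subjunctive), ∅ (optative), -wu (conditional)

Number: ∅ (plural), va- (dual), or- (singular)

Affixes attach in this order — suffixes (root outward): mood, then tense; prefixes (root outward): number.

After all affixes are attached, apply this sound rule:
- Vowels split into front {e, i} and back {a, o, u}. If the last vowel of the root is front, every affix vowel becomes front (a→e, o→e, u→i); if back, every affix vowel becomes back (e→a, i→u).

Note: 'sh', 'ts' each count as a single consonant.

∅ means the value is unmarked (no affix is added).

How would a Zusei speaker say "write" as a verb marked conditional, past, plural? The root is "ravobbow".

Attach mood conditional -wu → ravobbowwu.
Attach tense past -ew → ravobbowwuew.
number = plural: zero marking, form stays ravobbowwuew.
Apply vowel harmony: ravobbowwuew → ravobbowwuaw.

ravobbowwuaw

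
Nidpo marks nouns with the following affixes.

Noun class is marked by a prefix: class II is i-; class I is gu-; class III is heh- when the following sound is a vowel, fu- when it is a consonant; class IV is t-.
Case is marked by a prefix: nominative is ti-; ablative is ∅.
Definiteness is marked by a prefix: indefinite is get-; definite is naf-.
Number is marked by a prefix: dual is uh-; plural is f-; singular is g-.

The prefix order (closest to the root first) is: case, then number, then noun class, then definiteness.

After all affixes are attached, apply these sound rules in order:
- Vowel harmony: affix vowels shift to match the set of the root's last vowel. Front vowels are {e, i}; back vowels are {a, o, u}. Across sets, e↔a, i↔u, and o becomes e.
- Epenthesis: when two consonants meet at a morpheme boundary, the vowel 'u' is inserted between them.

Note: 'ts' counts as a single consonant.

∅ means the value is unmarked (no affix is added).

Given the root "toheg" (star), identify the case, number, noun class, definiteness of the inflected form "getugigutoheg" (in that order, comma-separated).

Segment: get-gu-g-toheg.
case: ∅ → ablative.
number: g- → singular.
noun class: gu- → class I.
definiteness: get- → indefinite.

ablative, singular, class I, indefinite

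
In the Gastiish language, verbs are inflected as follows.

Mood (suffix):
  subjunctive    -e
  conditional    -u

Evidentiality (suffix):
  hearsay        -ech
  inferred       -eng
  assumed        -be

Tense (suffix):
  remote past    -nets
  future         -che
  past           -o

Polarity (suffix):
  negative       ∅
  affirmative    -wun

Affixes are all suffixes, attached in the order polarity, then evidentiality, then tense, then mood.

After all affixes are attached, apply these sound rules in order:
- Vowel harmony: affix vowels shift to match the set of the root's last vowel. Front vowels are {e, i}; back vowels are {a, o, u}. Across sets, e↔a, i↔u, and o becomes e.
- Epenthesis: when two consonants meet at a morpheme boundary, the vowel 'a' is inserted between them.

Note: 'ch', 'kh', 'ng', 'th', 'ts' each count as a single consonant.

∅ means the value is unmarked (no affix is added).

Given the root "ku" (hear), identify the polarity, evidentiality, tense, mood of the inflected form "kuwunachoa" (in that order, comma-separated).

affirmative, hearsay, past, subjunctive

Segment: ku-wun-ech-o-e.
polarity: -wun → affirmative.
evidentiality: -ech → hearsay.
tense: -o → past.
mood: -e → subjunctive.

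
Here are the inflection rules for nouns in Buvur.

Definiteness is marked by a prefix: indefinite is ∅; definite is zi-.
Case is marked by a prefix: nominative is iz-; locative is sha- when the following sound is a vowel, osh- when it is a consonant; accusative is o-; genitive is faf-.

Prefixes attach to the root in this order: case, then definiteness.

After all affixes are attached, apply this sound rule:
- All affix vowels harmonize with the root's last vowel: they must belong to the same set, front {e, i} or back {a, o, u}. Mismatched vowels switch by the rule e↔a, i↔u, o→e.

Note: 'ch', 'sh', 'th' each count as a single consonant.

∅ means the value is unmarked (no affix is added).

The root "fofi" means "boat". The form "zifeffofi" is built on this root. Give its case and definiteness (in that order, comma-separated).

genitive, definite

Segment: zi-faf-fofi.
case: faf- → genitive.
definiteness: zi- → definite.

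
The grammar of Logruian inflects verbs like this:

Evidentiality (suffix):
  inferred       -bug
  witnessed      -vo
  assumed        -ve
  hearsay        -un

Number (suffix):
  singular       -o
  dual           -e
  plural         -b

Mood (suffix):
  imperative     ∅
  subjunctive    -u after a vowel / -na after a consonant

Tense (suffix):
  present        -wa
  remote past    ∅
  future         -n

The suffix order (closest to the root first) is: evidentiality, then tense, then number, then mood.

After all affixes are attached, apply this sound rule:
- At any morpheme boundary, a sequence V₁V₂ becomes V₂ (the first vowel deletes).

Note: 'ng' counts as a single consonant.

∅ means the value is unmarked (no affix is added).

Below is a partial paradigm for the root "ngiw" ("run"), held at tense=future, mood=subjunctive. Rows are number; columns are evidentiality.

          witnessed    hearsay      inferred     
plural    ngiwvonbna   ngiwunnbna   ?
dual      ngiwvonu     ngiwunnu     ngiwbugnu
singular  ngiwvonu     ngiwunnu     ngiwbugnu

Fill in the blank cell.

ngiwbugnbna

Attach evidentiality inferred -bug → ngiwbug.
Attach tense future -n → ngiwbugn.
Attach number plural -b → ngiwbugnb.
Attach mood subjunctive -na (after consonant 'b') → ngiwbugnbna.
Vowel deletion: no change.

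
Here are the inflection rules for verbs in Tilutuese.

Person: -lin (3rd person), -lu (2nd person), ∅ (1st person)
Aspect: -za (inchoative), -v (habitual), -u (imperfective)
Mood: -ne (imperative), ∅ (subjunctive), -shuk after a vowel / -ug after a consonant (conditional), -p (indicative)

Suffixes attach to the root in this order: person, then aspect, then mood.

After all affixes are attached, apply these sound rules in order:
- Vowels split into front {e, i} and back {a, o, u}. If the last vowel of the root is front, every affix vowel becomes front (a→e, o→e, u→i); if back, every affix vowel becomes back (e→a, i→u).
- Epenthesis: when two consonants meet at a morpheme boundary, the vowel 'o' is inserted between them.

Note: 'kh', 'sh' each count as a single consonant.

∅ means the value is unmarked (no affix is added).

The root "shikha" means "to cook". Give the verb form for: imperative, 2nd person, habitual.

Attach person 2nd person -lu → shikhalu.
Attach aspect habitual -v → shikhaluv.
Attach mood imperative -ne → shikhaluvne.
Apply vowel harmony: shikhaluvne → shikhaluvna.
Apply epenthesis: shikhaluvna → shikhaluvona.

shikhaluvona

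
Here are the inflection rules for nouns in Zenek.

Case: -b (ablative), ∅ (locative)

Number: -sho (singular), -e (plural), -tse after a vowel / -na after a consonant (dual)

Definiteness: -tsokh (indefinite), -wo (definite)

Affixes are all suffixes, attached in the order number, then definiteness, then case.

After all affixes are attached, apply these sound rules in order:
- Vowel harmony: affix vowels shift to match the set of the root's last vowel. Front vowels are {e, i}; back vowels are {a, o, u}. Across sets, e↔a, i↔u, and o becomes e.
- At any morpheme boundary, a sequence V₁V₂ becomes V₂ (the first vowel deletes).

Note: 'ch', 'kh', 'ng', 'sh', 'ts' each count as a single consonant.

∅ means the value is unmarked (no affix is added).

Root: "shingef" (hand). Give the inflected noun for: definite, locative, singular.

Attach number singular -sho → shingefsho.
Attach definiteness definite -wo → shingefshowo.
case = locative: zero marking, form stays shingefshowo.
Apply vowel harmony: shingefshowo → shingefshewe.
Vowel deletion: no change.

shingefshewe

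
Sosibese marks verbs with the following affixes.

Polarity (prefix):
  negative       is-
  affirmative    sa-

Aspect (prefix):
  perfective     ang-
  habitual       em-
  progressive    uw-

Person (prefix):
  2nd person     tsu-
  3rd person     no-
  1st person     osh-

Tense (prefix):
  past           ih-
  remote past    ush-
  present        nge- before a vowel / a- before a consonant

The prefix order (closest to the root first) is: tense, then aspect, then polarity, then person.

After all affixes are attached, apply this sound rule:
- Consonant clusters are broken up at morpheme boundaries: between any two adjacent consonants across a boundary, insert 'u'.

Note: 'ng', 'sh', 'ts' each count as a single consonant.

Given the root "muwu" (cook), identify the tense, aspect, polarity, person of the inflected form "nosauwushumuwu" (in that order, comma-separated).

Segment: no-sa-uw-ush-muwu.
tense: ush- → remote past.
aspect: uw- → progressive.
polarity: sa- → affirmative.
person: no- → 3rd person.

remote past, progressive, affirmative, 3rd person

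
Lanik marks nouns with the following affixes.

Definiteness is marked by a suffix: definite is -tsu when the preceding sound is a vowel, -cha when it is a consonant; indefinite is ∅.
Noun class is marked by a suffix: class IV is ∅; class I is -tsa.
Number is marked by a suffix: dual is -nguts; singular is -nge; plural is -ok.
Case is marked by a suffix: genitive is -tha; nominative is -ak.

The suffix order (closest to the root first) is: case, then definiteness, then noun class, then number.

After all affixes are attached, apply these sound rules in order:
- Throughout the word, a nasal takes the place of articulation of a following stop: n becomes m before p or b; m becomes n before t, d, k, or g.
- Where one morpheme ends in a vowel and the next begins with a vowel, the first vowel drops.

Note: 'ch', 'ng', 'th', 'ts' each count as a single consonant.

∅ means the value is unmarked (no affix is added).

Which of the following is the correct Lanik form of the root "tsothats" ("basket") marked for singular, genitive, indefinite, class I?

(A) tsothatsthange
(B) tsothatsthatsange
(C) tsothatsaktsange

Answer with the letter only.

B

Attach case genitive -tha → tsothatstha.
definiteness = indefinite: zero marking, form stays tsothatstha.
Attach noun class class I -tsa → tsothatsthatsa.
Attach number singular -nge → tsothatsthatsange.
Nasal assimilation: no change.
Vowel deletion: no change.
So the correct form is tsothatsthatsange, option (B).
(A) tsothatsthange is wrong: it uses class IV instead of class I for noun class.
(C) tsothatsaktsange is wrong: it uses nominative instead of genitive for case.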